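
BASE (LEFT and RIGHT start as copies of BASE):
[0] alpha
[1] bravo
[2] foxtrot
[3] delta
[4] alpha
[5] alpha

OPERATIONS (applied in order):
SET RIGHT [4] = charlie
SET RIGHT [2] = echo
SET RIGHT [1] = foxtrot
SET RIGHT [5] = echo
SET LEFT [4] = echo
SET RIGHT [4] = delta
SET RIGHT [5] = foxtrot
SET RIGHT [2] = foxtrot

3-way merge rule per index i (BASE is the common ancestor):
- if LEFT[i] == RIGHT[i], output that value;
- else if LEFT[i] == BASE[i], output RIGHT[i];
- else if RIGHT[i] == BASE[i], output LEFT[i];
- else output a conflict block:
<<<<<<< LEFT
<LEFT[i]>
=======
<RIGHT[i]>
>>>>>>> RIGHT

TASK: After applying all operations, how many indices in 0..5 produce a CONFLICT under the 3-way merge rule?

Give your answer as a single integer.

Answer: 1

Derivation:
Final LEFT:  [alpha, bravo, foxtrot, delta, echo, alpha]
Final RIGHT: [alpha, foxtrot, foxtrot, delta, delta, foxtrot]
i=0: L=alpha R=alpha -> agree -> alpha
i=1: L=bravo=BASE, R=foxtrot -> take RIGHT -> foxtrot
i=2: L=foxtrot R=foxtrot -> agree -> foxtrot
i=3: L=delta R=delta -> agree -> delta
i=4: BASE=alpha L=echo R=delta all differ -> CONFLICT
i=5: L=alpha=BASE, R=foxtrot -> take RIGHT -> foxtrot
Conflict count: 1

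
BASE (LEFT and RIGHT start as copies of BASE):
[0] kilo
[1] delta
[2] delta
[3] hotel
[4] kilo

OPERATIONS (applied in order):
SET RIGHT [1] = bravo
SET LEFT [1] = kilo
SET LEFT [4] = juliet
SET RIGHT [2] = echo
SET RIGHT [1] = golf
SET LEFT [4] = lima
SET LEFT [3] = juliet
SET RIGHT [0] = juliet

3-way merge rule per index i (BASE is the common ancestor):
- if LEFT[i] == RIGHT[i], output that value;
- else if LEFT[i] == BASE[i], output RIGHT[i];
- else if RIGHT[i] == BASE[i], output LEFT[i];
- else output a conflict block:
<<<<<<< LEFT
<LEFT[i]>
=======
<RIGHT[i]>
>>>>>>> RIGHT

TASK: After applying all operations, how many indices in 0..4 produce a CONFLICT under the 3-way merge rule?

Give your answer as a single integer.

Answer: 1

Derivation:
Final LEFT:  [kilo, kilo, delta, juliet, lima]
Final RIGHT: [juliet, golf, echo, hotel, kilo]
i=0: L=kilo=BASE, R=juliet -> take RIGHT -> juliet
i=1: BASE=delta L=kilo R=golf all differ -> CONFLICT
i=2: L=delta=BASE, R=echo -> take RIGHT -> echo
i=3: L=juliet, R=hotel=BASE -> take LEFT -> juliet
i=4: L=lima, R=kilo=BASE -> take LEFT -> lima
Conflict count: 1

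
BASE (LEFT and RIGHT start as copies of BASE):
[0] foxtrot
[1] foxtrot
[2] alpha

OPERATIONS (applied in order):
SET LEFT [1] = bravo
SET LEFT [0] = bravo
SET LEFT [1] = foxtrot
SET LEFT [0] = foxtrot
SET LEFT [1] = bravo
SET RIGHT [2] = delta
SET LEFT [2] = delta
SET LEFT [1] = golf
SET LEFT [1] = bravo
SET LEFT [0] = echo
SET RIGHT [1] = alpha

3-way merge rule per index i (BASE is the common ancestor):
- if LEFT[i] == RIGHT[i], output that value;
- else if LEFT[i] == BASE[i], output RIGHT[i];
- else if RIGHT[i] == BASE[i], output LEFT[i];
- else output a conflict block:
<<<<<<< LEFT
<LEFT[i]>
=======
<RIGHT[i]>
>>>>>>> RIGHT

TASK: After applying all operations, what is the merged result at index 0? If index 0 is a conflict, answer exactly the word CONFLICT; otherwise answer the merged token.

Final LEFT:  [echo, bravo, delta]
Final RIGHT: [foxtrot, alpha, delta]
i=0: L=echo, R=foxtrot=BASE -> take LEFT -> echo
i=1: BASE=foxtrot L=bravo R=alpha all differ -> CONFLICT
i=2: L=delta R=delta -> agree -> delta
Index 0 -> echo

Answer: echo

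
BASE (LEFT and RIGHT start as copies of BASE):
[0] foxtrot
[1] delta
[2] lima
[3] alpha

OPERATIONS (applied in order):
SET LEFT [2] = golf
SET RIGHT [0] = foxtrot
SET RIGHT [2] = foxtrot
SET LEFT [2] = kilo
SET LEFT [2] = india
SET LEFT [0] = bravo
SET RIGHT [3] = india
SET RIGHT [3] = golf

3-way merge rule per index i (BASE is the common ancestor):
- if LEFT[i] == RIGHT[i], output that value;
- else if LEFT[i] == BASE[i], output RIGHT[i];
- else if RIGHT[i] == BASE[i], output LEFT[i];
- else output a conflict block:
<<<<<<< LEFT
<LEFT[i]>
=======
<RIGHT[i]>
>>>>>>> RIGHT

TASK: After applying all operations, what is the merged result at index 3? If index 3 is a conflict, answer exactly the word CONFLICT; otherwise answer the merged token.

Final LEFT:  [bravo, delta, india, alpha]
Final RIGHT: [foxtrot, delta, foxtrot, golf]
i=0: L=bravo, R=foxtrot=BASE -> take LEFT -> bravo
i=1: L=delta R=delta -> agree -> delta
i=2: BASE=lima L=india R=foxtrot all differ -> CONFLICT
i=3: L=alpha=BASE, R=golf -> take RIGHT -> golf
Index 3 -> golf

Answer: golf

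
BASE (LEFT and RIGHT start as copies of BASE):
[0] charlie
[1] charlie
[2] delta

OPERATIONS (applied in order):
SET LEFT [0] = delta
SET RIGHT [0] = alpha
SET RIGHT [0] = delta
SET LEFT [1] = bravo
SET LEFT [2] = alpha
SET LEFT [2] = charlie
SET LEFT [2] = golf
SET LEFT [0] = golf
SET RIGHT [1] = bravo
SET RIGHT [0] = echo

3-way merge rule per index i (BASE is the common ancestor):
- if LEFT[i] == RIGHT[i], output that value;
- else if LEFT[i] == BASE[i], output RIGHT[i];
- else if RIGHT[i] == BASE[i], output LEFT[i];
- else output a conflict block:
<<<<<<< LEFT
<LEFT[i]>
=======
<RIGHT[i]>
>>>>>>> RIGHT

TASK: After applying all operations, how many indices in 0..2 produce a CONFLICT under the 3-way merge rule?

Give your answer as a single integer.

Final LEFT:  [golf, bravo, golf]
Final RIGHT: [echo, bravo, delta]
i=0: BASE=charlie L=golf R=echo all differ -> CONFLICT
i=1: L=bravo R=bravo -> agree -> bravo
i=2: L=golf, R=delta=BASE -> take LEFT -> golf
Conflict count: 1

Answer: 1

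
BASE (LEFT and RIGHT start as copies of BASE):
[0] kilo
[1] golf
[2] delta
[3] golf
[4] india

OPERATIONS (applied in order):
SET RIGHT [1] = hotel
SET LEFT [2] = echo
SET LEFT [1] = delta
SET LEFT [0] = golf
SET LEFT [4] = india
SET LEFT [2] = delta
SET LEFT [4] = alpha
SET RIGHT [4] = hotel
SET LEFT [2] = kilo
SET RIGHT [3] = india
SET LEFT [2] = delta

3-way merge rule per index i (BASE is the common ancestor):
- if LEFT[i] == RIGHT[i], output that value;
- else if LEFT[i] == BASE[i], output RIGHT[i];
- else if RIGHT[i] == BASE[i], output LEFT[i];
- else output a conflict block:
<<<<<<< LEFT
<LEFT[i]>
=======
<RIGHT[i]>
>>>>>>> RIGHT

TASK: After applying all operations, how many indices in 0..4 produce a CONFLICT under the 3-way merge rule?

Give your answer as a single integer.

Final LEFT:  [golf, delta, delta, golf, alpha]
Final RIGHT: [kilo, hotel, delta, india, hotel]
i=0: L=golf, R=kilo=BASE -> take LEFT -> golf
i=1: BASE=golf L=delta R=hotel all differ -> CONFLICT
i=2: L=delta R=delta -> agree -> delta
i=3: L=golf=BASE, R=india -> take RIGHT -> india
i=4: BASE=india L=alpha R=hotel all differ -> CONFLICT
Conflict count: 2

Answer: 2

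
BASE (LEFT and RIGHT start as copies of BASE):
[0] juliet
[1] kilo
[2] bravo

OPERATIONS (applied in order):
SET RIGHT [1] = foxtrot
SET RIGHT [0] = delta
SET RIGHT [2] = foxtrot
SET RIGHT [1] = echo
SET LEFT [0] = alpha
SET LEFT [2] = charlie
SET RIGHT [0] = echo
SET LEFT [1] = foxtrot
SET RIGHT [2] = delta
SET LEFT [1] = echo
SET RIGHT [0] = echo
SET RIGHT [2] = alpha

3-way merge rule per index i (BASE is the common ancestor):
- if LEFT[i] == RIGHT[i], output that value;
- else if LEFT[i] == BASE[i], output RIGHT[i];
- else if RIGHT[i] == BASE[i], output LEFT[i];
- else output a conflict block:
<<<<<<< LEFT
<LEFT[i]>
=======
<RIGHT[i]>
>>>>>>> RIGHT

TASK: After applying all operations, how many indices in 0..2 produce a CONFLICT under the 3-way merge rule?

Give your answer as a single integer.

Final LEFT:  [alpha, echo, charlie]
Final RIGHT: [echo, echo, alpha]
i=0: BASE=juliet L=alpha R=echo all differ -> CONFLICT
i=1: L=echo R=echo -> agree -> echo
i=2: BASE=bravo L=charlie R=alpha all differ -> CONFLICT
Conflict count: 2

Answer: 2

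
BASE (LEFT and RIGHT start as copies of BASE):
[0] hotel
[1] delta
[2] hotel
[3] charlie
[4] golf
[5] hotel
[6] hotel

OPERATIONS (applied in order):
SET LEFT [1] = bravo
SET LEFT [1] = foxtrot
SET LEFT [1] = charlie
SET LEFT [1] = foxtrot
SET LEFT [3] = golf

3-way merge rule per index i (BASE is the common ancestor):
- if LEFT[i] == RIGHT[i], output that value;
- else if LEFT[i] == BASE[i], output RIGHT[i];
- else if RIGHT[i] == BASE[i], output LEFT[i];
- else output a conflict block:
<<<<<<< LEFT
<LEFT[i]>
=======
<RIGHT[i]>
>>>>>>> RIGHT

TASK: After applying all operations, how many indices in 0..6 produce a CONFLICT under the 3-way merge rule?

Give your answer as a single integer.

Answer: 0

Derivation:
Final LEFT:  [hotel, foxtrot, hotel, golf, golf, hotel, hotel]
Final RIGHT: [hotel, delta, hotel, charlie, golf, hotel, hotel]
i=0: L=hotel R=hotel -> agree -> hotel
i=1: L=foxtrot, R=delta=BASE -> take LEFT -> foxtrot
i=2: L=hotel R=hotel -> agree -> hotel
i=3: L=golf, R=charlie=BASE -> take LEFT -> golf
i=4: L=golf R=golf -> agree -> golf
i=5: L=hotel R=hotel -> agree -> hotel
i=6: L=hotel R=hotel -> agree -> hotel
Conflict count: 0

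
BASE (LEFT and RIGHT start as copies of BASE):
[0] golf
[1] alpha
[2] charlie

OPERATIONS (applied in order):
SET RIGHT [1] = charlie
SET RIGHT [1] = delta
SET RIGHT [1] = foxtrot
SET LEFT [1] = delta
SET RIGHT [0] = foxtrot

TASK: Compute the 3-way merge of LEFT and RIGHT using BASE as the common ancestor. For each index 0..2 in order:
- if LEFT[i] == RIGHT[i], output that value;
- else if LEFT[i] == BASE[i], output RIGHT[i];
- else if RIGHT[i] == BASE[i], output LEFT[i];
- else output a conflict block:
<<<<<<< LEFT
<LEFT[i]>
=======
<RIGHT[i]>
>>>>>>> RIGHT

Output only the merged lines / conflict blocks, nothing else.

Final LEFT:  [golf, delta, charlie]
Final RIGHT: [foxtrot, foxtrot, charlie]
i=0: L=golf=BASE, R=foxtrot -> take RIGHT -> foxtrot
i=1: BASE=alpha L=delta R=foxtrot all differ -> CONFLICT
i=2: L=charlie R=charlie -> agree -> charlie

Answer: foxtrot
<<<<<<< LEFT
delta
=======
foxtrot
>>>>>>> RIGHT
charlie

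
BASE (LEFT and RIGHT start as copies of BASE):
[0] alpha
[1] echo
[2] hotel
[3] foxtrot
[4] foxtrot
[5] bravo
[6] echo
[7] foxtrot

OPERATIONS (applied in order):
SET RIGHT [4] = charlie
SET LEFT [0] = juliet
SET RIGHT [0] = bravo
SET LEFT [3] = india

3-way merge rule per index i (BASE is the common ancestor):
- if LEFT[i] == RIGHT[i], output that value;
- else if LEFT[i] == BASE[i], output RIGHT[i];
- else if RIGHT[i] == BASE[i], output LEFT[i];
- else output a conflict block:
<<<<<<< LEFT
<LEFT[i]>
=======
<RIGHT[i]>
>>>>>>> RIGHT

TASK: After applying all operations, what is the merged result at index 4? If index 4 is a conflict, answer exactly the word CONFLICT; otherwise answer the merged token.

Final LEFT:  [juliet, echo, hotel, india, foxtrot, bravo, echo, foxtrot]
Final RIGHT: [bravo, echo, hotel, foxtrot, charlie, bravo, echo, foxtrot]
i=0: BASE=alpha L=juliet R=bravo all differ -> CONFLICT
i=1: L=echo R=echo -> agree -> echo
i=2: L=hotel R=hotel -> agree -> hotel
i=3: L=india, R=foxtrot=BASE -> take LEFT -> india
i=4: L=foxtrot=BASE, R=charlie -> take RIGHT -> charlie
i=5: L=bravo R=bravo -> agree -> bravo
i=6: L=echo R=echo -> agree -> echo
i=7: L=foxtrot R=foxtrot -> agree -> foxtrot
Index 4 -> charlie

Answer: charlie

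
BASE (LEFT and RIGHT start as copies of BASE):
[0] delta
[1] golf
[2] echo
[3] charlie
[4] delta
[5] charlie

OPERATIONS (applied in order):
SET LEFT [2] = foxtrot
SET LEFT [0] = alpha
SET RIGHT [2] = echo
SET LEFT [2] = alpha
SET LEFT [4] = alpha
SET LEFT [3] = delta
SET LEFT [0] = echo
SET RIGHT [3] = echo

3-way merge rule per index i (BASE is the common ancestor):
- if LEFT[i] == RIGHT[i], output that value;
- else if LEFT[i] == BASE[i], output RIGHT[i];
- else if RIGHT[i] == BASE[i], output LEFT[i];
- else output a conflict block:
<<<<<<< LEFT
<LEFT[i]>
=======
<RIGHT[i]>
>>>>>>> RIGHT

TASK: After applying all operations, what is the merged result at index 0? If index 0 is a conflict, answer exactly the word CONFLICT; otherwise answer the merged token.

Final LEFT:  [echo, golf, alpha, delta, alpha, charlie]
Final RIGHT: [delta, golf, echo, echo, delta, charlie]
i=0: L=echo, R=delta=BASE -> take LEFT -> echo
i=1: L=golf R=golf -> agree -> golf
i=2: L=alpha, R=echo=BASE -> take LEFT -> alpha
i=3: BASE=charlie L=delta R=echo all differ -> CONFLICT
i=4: L=alpha, R=delta=BASE -> take LEFT -> alpha
i=5: L=charlie R=charlie -> agree -> charlie
Index 0 -> echo

Answer: echo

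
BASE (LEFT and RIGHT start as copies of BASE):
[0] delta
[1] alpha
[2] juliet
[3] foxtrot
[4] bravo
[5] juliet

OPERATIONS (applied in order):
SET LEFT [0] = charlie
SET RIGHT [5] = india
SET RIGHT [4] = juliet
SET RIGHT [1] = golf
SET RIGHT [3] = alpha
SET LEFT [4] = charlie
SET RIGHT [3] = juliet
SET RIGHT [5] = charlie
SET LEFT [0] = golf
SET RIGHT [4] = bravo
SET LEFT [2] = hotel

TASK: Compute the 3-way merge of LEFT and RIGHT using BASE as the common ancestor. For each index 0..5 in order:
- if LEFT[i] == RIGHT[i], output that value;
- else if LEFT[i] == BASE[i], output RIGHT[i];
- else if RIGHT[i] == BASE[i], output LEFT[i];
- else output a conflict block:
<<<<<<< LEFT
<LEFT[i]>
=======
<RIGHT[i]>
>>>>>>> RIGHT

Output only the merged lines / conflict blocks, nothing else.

Answer: golf
golf
hotel
juliet
charlie
charlie

Derivation:
Final LEFT:  [golf, alpha, hotel, foxtrot, charlie, juliet]
Final RIGHT: [delta, golf, juliet, juliet, bravo, charlie]
i=0: L=golf, R=delta=BASE -> take LEFT -> golf
i=1: L=alpha=BASE, R=golf -> take RIGHT -> golf
i=2: L=hotel, R=juliet=BASE -> take LEFT -> hotel
i=3: L=foxtrot=BASE, R=juliet -> take RIGHT -> juliet
i=4: L=charlie, R=bravo=BASE -> take LEFT -> charlie
i=5: L=juliet=BASE, R=charlie -> take RIGHT -> charlie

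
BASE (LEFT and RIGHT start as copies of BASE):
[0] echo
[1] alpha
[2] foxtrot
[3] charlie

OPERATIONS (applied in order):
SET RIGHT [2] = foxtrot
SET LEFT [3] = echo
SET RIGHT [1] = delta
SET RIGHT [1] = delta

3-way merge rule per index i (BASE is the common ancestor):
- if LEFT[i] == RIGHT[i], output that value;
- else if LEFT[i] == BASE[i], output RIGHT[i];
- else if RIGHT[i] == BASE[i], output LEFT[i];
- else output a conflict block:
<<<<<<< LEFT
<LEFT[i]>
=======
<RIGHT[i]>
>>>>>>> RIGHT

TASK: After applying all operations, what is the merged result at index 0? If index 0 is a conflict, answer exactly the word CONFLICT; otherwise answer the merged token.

Final LEFT:  [echo, alpha, foxtrot, echo]
Final RIGHT: [echo, delta, foxtrot, charlie]
i=0: L=echo R=echo -> agree -> echo
i=1: L=alpha=BASE, R=delta -> take RIGHT -> delta
i=2: L=foxtrot R=foxtrot -> agree -> foxtrot
i=3: L=echo, R=charlie=BASE -> take LEFT -> echo
Index 0 -> echo

Answer: echo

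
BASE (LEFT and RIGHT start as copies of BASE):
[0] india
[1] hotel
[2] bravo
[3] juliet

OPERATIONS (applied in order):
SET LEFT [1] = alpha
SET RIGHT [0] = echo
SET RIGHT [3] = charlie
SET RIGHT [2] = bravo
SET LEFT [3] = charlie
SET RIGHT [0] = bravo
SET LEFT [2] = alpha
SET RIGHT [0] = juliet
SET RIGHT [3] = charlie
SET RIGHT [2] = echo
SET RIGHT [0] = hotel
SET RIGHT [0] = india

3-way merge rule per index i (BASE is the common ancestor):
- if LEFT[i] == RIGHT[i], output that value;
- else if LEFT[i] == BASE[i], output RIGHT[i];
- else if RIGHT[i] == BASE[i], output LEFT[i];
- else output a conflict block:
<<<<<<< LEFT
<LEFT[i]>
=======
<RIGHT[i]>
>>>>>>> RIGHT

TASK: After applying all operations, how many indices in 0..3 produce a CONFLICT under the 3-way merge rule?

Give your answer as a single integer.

Final LEFT:  [india, alpha, alpha, charlie]
Final RIGHT: [india, hotel, echo, charlie]
i=0: L=india R=india -> agree -> india
i=1: L=alpha, R=hotel=BASE -> take LEFT -> alpha
i=2: BASE=bravo L=alpha R=echo all differ -> CONFLICT
i=3: L=charlie R=charlie -> agree -> charlie
Conflict count: 1

Answer: 1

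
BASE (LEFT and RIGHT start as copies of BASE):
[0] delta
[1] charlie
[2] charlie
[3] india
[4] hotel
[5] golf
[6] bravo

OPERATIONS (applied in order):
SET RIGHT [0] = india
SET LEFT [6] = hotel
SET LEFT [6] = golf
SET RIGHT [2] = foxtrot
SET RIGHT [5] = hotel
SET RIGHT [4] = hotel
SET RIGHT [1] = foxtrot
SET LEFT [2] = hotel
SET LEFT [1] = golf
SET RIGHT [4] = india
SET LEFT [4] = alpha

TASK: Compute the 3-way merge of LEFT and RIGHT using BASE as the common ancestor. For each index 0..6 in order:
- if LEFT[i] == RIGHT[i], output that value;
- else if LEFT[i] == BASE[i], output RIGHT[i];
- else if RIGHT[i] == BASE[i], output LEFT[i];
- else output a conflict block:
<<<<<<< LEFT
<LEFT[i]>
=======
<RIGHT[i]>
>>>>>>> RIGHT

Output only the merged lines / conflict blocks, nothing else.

Final LEFT:  [delta, golf, hotel, india, alpha, golf, golf]
Final RIGHT: [india, foxtrot, foxtrot, india, india, hotel, bravo]
i=0: L=delta=BASE, R=india -> take RIGHT -> india
i=1: BASE=charlie L=golf R=foxtrot all differ -> CONFLICT
i=2: BASE=charlie L=hotel R=foxtrot all differ -> CONFLICT
i=3: L=india R=india -> agree -> india
i=4: BASE=hotel L=alpha R=india all differ -> CONFLICT
i=5: L=golf=BASE, R=hotel -> take RIGHT -> hotel
i=6: L=golf, R=bravo=BASE -> take LEFT -> golf

Answer: india
<<<<<<< LEFT
golf
=======
foxtrot
>>>>>>> RIGHT
<<<<<<< LEFT
hotel
=======
foxtrot
>>>>>>> RIGHT
india
<<<<<<< LEFT
alpha
=======
india
>>>>>>> RIGHT
hotel
golf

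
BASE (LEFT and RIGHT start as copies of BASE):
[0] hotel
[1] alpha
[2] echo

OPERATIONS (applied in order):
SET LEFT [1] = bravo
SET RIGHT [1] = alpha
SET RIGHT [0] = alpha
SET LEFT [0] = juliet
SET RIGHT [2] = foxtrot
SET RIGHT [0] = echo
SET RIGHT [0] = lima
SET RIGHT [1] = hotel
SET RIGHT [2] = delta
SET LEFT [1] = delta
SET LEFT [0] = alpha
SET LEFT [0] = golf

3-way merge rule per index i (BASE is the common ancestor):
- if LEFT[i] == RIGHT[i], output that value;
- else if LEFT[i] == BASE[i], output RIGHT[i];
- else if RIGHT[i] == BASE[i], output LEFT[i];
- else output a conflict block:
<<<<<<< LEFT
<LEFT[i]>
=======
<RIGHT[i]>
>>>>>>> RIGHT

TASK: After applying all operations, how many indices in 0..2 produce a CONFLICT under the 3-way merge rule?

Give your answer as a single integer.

Answer: 2

Derivation:
Final LEFT:  [golf, delta, echo]
Final RIGHT: [lima, hotel, delta]
i=0: BASE=hotel L=golf R=lima all differ -> CONFLICT
i=1: BASE=alpha L=delta R=hotel all differ -> CONFLICT
i=2: L=echo=BASE, R=delta -> take RIGHT -> delta
Conflict count: 2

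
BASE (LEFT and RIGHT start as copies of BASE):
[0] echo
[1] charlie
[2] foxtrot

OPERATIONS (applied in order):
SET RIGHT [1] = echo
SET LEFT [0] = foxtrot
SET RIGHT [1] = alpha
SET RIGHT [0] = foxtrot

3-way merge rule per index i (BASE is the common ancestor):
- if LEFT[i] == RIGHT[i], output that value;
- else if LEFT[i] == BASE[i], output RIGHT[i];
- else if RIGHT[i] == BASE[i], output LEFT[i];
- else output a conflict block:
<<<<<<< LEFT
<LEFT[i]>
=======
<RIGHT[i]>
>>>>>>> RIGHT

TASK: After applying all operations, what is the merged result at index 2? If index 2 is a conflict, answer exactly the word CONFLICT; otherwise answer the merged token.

Final LEFT:  [foxtrot, charlie, foxtrot]
Final RIGHT: [foxtrot, alpha, foxtrot]
i=0: L=foxtrot R=foxtrot -> agree -> foxtrot
i=1: L=charlie=BASE, R=alpha -> take RIGHT -> alpha
i=2: L=foxtrot R=foxtrot -> agree -> foxtrot
Index 2 -> foxtrot

Answer: foxtrot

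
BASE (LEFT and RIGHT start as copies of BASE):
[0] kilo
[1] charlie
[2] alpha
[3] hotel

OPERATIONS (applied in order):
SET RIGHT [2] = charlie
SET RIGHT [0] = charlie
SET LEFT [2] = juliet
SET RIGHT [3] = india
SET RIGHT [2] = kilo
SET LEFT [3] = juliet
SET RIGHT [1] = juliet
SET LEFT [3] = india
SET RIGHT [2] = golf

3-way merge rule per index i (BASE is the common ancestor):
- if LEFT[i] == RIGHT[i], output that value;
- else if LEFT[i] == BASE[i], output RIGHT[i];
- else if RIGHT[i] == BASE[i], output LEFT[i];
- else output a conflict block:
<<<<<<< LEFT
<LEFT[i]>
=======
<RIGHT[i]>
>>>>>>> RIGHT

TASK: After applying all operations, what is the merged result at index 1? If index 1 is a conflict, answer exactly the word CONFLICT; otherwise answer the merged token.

Final LEFT:  [kilo, charlie, juliet, india]
Final RIGHT: [charlie, juliet, golf, india]
i=0: L=kilo=BASE, R=charlie -> take RIGHT -> charlie
i=1: L=charlie=BASE, R=juliet -> take RIGHT -> juliet
i=2: BASE=alpha L=juliet R=golf all differ -> CONFLICT
i=3: L=india R=india -> agree -> india
Index 1 -> juliet

Answer: juliet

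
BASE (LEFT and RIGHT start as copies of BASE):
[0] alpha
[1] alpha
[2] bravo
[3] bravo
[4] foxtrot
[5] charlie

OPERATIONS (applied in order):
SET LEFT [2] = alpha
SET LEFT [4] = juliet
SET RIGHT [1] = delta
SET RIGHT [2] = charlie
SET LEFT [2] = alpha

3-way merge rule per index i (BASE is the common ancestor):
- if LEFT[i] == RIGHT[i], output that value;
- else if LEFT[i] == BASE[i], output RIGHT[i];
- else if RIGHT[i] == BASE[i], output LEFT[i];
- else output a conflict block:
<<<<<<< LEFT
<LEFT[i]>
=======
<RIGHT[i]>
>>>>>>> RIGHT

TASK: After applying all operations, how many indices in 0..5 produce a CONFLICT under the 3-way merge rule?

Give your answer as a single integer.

Answer: 1

Derivation:
Final LEFT:  [alpha, alpha, alpha, bravo, juliet, charlie]
Final RIGHT: [alpha, delta, charlie, bravo, foxtrot, charlie]
i=0: L=alpha R=alpha -> agree -> alpha
i=1: L=alpha=BASE, R=delta -> take RIGHT -> delta
i=2: BASE=bravo L=alpha R=charlie all differ -> CONFLICT
i=3: L=bravo R=bravo -> agree -> bravo
i=4: L=juliet, R=foxtrot=BASE -> take LEFT -> juliet
i=5: L=charlie R=charlie -> agree -> charlie
Conflict count: 1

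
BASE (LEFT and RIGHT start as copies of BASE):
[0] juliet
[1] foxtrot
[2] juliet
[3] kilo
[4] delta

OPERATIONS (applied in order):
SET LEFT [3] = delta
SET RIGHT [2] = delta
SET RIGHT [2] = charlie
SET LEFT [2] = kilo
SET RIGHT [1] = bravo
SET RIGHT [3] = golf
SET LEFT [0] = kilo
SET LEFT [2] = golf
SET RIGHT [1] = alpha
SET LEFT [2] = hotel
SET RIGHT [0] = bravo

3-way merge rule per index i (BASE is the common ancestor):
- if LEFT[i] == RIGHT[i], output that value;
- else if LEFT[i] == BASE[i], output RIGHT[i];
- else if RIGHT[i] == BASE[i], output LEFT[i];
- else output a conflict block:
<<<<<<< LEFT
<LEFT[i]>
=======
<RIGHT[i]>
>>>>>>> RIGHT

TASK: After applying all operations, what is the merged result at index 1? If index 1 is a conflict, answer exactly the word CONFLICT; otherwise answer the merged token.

Answer: alpha

Derivation:
Final LEFT:  [kilo, foxtrot, hotel, delta, delta]
Final RIGHT: [bravo, alpha, charlie, golf, delta]
i=0: BASE=juliet L=kilo R=bravo all differ -> CONFLICT
i=1: L=foxtrot=BASE, R=alpha -> take RIGHT -> alpha
i=2: BASE=juliet L=hotel R=charlie all differ -> CONFLICT
i=3: BASE=kilo L=delta R=golf all differ -> CONFLICT
i=4: L=delta R=delta -> agree -> delta
Index 1 -> alpha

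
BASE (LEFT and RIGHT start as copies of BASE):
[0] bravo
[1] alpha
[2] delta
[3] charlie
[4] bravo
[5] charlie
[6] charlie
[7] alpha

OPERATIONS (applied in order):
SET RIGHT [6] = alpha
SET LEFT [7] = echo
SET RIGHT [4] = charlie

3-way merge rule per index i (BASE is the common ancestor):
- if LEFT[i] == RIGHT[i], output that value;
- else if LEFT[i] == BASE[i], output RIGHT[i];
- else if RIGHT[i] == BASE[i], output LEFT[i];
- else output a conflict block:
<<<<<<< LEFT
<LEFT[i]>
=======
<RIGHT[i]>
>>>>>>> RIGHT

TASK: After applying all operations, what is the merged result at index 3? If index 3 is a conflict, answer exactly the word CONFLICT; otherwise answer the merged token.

Final LEFT:  [bravo, alpha, delta, charlie, bravo, charlie, charlie, echo]
Final RIGHT: [bravo, alpha, delta, charlie, charlie, charlie, alpha, alpha]
i=0: L=bravo R=bravo -> agree -> bravo
i=1: L=alpha R=alpha -> agree -> alpha
i=2: L=delta R=delta -> agree -> delta
i=3: L=charlie R=charlie -> agree -> charlie
i=4: L=bravo=BASE, R=charlie -> take RIGHT -> charlie
i=5: L=charlie R=charlie -> agree -> charlie
i=6: L=charlie=BASE, R=alpha -> take RIGHT -> alpha
i=7: L=echo, R=alpha=BASE -> take LEFT -> echo
Index 3 -> charlie

Answer: charlie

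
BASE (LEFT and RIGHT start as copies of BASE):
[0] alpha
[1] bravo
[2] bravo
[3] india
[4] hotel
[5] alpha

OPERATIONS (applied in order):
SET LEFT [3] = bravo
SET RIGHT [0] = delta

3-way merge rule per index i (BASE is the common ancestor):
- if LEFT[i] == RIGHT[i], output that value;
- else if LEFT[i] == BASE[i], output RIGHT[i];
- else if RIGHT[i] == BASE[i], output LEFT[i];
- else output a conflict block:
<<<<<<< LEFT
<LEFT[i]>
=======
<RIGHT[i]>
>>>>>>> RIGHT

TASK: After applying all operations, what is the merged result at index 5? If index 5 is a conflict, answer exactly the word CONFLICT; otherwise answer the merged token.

Final LEFT:  [alpha, bravo, bravo, bravo, hotel, alpha]
Final RIGHT: [delta, bravo, bravo, india, hotel, alpha]
i=0: L=alpha=BASE, R=delta -> take RIGHT -> delta
i=1: L=bravo R=bravo -> agree -> bravo
i=2: L=bravo R=bravo -> agree -> bravo
i=3: L=bravo, R=india=BASE -> take LEFT -> bravo
i=4: L=hotel R=hotel -> agree -> hotel
i=5: L=alpha R=alpha -> agree -> alpha
Index 5 -> alpha

Answer: alpha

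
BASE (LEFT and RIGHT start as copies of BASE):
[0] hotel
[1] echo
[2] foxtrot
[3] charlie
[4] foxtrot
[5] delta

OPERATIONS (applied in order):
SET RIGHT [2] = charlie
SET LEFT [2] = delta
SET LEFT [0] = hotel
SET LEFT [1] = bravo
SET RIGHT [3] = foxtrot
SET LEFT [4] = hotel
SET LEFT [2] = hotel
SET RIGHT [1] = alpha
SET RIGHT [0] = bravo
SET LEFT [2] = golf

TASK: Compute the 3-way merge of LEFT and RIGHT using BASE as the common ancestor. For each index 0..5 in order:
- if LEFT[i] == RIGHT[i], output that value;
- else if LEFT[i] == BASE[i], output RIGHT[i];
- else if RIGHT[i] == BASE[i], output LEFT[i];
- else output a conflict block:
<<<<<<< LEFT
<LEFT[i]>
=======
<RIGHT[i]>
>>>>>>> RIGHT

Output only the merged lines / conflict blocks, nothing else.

Final LEFT:  [hotel, bravo, golf, charlie, hotel, delta]
Final RIGHT: [bravo, alpha, charlie, foxtrot, foxtrot, delta]
i=0: L=hotel=BASE, R=bravo -> take RIGHT -> bravo
i=1: BASE=echo L=bravo R=alpha all differ -> CONFLICT
i=2: BASE=foxtrot L=golf R=charlie all differ -> CONFLICT
i=3: L=charlie=BASE, R=foxtrot -> take RIGHT -> foxtrot
i=4: L=hotel, R=foxtrot=BASE -> take LEFT -> hotel
i=5: L=delta R=delta -> agree -> delta

Answer: bravo
<<<<<<< LEFT
bravo
=======
alpha
>>>>>>> RIGHT
<<<<<<< LEFT
golf
=======
charlie
>>>>>>> RIGHT
foxtrot
hotel
delta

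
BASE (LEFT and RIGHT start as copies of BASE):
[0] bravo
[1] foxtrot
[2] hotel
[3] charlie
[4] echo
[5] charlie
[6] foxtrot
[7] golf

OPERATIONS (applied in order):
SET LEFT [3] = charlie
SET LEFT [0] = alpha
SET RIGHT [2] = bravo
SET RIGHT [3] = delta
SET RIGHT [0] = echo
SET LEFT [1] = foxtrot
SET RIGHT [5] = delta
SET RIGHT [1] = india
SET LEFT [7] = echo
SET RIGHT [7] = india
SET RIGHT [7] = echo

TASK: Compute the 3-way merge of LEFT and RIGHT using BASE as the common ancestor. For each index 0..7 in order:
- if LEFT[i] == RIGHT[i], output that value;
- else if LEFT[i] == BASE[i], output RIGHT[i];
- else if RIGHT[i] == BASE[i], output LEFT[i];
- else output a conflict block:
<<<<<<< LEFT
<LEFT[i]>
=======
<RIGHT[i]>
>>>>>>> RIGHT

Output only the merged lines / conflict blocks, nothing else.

Answer: <<<<<<< LEFT
alpha
=======
echo
>>>>>>> RIGHT
india
bravo
delta
echo
delta
foxtrot
echo

Derivation:
Final LEFT:  [alpha, foxtrot, hotel, charlie, echo, charlie, foxtrot, echo]
Final RIGHT: [echo, india, bravo, delta, echo, delta, foxtrot, echo]
i=0: BASE=bravo L=alpha R=echo all differ -> CONFLICT
i=1: L=foxtrot=BASE, R=india -> take RIGHT -> india
i=2: L=hotel=BASE, R=bravo -> take RIGHT -> bravo
i=3: L=charlie=BASE, R=delta -> take RIGHT -> delta
i=4: L=echo R=echo -> agree -> echo
i=5: L=charlie=BASE, R=delta -> take RIGHT -> delta
i=6: L=foxtrot R=foxtrot -> agree -> foxtrot
i=7: L=echo R=echo -> agree -> echo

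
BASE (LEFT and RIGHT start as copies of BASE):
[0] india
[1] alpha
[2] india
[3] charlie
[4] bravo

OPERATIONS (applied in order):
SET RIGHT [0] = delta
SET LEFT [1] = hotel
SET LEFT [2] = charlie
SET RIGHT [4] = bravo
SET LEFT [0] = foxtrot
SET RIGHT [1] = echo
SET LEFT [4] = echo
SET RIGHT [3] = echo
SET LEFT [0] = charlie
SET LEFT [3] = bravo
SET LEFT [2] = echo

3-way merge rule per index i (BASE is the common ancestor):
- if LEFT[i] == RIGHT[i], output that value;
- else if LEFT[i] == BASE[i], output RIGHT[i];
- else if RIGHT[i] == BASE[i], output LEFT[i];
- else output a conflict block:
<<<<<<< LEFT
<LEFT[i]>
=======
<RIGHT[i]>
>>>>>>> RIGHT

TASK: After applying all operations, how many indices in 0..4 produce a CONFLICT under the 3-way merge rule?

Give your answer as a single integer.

Final LEFT:  [charlie, hotel, echo, bravo, echo]
Final RIGHT: [delta, echo, india, echo, bravo]
i=0: BASE=india L=charlie R=delta all differ -> CONFLICT
i=1: BASE=alpha L=hotel R=echo all differ -> CONFLICT
i=2: L=echo, R=india=BASE -> take LEFT -> echo
i=3: BASE=charlie L=bravo R=echo all differ -> CONFLICT
i=4: L=echo, R=bravo=BASE -> take LEFT -> echo
Conflict count: 3

Answer: 3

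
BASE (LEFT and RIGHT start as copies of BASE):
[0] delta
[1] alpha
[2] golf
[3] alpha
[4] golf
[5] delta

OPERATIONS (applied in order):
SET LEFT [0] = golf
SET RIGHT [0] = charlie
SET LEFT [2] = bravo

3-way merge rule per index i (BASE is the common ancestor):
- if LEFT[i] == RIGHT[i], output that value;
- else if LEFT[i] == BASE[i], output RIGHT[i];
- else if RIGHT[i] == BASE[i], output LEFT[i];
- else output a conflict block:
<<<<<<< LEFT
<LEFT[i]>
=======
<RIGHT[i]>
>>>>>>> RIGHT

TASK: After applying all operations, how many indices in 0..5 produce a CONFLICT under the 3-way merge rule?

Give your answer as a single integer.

Answer: 1

Derivation:
Final LEFT:  [golf, alpha, bravo, alpha, golf, delta]
Final RIGHT: [charlie, alpha, golf, alpha, golf, delta]
i=0: BASE=delta L=golf R=charlie all differ -> CONFLICT
i=1: L=alpha R=alpha -> agree -> alpha
i=2: L=bravo, R=golf=BASE -> take LEFT -> bravo
i=3: L=alpha R=alpha -> agree -> alpha
i=4: L=golf R=golf -> agree -> golf
i=5: L=delta R=delta -> agree -> delta
Conflict count: 1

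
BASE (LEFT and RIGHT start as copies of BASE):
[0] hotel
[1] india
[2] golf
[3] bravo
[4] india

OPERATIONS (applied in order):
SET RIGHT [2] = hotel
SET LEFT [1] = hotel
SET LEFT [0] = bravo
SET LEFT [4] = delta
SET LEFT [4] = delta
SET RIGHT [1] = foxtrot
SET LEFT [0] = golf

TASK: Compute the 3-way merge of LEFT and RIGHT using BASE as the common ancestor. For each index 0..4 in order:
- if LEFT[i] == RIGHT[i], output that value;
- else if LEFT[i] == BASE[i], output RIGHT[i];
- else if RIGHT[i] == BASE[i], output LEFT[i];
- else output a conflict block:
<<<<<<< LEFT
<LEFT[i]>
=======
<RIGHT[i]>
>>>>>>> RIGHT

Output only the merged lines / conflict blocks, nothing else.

Final LEFT:  [golf, hotel, golf, bravo, delta]
Final RIGHT: [hotel, foxtrot, hotel, bravo, india]
i=0: L=golf, R=hotel=BASE -> take LEFT -> golf
i=1: BASE=india L=hotel R=foxtrot all differ -> CONFLICT
i=2: L=golf=BASE, R=hotel -> take RIGHT -> hotel
i=3: L=bravo R=bravo -> agree -> bravo
i=4: L=delta, R=india=BASE -> take LEFT -> delta

Answer: golf
<<<<<<< LEFT
hotel
=======
foxtrot
>>>>>>> RIGHT
hotel
bravo
delta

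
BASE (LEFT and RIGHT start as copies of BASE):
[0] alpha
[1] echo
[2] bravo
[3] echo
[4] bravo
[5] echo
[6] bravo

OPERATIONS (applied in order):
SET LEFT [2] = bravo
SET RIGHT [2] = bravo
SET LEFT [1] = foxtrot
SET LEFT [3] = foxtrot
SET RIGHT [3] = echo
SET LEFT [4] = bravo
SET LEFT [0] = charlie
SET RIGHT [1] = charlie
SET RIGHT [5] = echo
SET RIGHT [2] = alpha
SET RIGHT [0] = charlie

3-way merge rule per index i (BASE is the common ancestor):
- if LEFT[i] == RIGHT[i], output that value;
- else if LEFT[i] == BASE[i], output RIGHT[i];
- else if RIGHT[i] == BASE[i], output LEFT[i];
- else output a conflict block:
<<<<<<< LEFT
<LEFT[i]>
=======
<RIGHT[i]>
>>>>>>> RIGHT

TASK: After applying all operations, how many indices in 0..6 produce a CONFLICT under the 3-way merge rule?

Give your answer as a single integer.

Answer: 1

Derivation:
Final LEFT:  [charlie, foxtrot, bravo, foxtrot, bravo, echo, bravo]
Final RIGHT: [charlie, charlie, alpha, echo, bravo, echo, bravo]
i=0: L=charlie R=charlie -> agree -> charlie
i=1: BASE=echo L=foxtrot R=charlie all differ -> CONFLICT
i=2: L=bravo=BASE, R=alpha -> take RIGHT -> alpha
i=3: L=foxtrot, R=echo=BASE -> take LEFT -> foxtrot
i=4: L=bravo R=bravo -> agree -> bravo
i=5: L=echo R=echo -> agree -> echo
i=6: L=bravo R=bravo -> agree -> bravo
Conflict count: 1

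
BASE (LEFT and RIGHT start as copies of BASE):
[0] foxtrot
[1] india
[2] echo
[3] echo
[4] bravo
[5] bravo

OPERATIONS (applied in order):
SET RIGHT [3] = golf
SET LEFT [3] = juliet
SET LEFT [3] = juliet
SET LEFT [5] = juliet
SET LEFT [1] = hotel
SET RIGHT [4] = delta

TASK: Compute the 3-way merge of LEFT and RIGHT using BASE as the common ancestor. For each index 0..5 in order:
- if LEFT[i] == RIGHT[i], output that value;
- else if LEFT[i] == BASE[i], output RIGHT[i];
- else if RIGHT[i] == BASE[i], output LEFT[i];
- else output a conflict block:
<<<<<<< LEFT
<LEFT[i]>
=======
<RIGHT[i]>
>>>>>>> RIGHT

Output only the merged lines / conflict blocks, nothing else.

Final LEFT:  [foxtrot, hotel, echo, juliet, bravo, juliet]
Final RIGHT: [foxtrot, india, echo, golf, delta, bravo]
i=0: L=foxtrot R=foxtrot -> agree -> foxtrot
i=1: L=hotel, R=india=BASE -> take LEFT -> hotel
i=2: L=echo R=echo -> agree -> echo
i=3: BASE=echo L=juliet R=golf all differ -> CONFLICT
i=4: L=bravo=BASE, R=delta -> take RIGHT -> delta
i=5: L=juliet, R=bravo=BASE -> take LEFT -> juliet

Answer: foxtrot
hotel
echo
<<<<<<< LEFT
juliet
=======
golf
>>>>>>> RIGHT
delta
juliet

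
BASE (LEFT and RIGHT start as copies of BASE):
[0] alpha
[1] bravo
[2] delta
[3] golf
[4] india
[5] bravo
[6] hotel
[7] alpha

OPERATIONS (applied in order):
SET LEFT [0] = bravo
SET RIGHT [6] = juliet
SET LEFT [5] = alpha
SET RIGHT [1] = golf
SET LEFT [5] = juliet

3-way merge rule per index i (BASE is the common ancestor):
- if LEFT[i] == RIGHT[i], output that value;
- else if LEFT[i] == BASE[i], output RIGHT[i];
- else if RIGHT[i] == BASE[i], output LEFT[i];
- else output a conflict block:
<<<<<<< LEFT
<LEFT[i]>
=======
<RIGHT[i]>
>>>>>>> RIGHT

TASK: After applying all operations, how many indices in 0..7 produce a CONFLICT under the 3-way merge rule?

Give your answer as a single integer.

Final LEFT:  [bravo, bravo, delta, golf, india, juliet, hotel, alpha]
Final RIGHT: [alpha, golf, delta, golf, india, bravo, juliet, alpha]
i=0: L=bravo, R=alpha=BASE -> take LEFT -> bravo
i=1: L=bravo=BASE, R=golf -> take RIGHT -> golf
i=2: L=delta R=delta -> agree -> delta
i=3: L=golf R=golf -> agree -> golf
i=4: L=india R=india -> agree -> india
i=5: L=juliet, R=bravo=BASE -> take LEFT -> juliet
i=6: L=hotel=BASE, R=juliet -> take RIGHT -> juliet
i=7: L=alpha R=alpha -> agree -> alpha
Conflict count: 0

Answer: 0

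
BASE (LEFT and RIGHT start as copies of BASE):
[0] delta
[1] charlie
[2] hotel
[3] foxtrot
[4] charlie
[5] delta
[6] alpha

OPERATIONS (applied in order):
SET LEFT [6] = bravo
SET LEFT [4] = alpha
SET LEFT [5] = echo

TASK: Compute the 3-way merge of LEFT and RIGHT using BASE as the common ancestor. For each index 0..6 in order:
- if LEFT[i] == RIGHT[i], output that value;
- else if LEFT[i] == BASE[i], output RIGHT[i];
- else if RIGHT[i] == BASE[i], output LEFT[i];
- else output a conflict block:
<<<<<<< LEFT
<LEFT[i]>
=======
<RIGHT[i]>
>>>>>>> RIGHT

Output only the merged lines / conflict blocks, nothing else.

Final LEFT:  [delta, charlie, hotel, foxtrot, alpha, echo, bravo]
Final RIGHT: [delta, charlie, hotel, foxtrot, charlie, delta, alpha]
i=0: L=delta R=delta -> agree -> delta
i=1: L=charlie R=charlie -> agree -> charlie
i=2: L=hotel R=hotel -> agree -> hotel
i=3: L=foxtrot R=foxtrot -> agree -> foxtrot
i=4: L=alpha, R=charlie=BASE -> take LEFT -> alpha
i=5: L=echo, R=delta=BASE -> take LEFT -> echo
i=6: L=bravo, R=alpha=BASE -> take LEFT -> bravo

Answer: delta
charlie
hotel
foxtrot
alpha
echo
bravo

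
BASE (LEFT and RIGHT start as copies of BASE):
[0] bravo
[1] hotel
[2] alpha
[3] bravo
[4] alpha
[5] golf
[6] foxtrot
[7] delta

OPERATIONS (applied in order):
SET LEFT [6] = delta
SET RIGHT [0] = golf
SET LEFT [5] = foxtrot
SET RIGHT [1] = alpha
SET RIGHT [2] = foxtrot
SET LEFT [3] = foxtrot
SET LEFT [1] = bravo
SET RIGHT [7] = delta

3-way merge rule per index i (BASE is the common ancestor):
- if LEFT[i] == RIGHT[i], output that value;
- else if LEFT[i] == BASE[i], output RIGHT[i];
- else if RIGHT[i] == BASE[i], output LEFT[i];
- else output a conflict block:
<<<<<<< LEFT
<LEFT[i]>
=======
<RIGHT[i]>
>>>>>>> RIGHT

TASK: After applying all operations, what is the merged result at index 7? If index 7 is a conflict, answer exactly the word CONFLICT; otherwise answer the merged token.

Final LEFT:  [bravo, bravo, alpha, foxtrot, alpha, foxtrot, delta, delta]
Final RIGHT: [golf, alpha, foxtrot, bravo, alpha, golf, foxtrot, delta]
i=0: L=bravo=BASE, R=golf -> take RIGHT -> golf
i=1: BASE=hotel L=bravo R=alpha all differ -> CONFLICT
i=2: L=alpha=BASE, R=foxtrot -> take RIGHT -> foxtrot
i=3: L=foxtrot, R=bravo=BASE -> take LEFT -> foxtrot
i=4: L=alpha R=alpha -> agree -> alpha
i=5: L=foxtrot, R=golf=BASE -> take LEFT -> foxtrot
i=6: L=delta, R=foxtrot=BASE -> take LEFT -> delta
i=7: L=delta R=delta -> agree -> delta
Index 7 -> delta

Answer: delta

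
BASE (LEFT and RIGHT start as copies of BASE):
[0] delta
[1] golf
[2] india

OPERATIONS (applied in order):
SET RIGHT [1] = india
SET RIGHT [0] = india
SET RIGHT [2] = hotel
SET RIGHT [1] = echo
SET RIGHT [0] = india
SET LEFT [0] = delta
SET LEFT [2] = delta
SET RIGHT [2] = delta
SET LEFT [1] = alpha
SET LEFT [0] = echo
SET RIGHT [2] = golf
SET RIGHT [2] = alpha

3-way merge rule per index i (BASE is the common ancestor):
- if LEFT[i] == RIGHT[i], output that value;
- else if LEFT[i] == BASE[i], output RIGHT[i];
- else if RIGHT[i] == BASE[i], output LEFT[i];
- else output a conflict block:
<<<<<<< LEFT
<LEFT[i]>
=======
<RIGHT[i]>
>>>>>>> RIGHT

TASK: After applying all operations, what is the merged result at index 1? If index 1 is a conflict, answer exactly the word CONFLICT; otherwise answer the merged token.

Final LEFT:  [echo, alpha, delta]
Final RIGHT: [india, echo, alpha]
i=0: BASE=delta L=echo R=india all differ -> CONFLICT
i=1: BASE=golf L=alpha R=echo all differ -> CONFLICT
i=2: BASE=india L=delta R=alpha all differ -> CONFLICT
Index 1 -> CONFLICT

Answer: CONFLICT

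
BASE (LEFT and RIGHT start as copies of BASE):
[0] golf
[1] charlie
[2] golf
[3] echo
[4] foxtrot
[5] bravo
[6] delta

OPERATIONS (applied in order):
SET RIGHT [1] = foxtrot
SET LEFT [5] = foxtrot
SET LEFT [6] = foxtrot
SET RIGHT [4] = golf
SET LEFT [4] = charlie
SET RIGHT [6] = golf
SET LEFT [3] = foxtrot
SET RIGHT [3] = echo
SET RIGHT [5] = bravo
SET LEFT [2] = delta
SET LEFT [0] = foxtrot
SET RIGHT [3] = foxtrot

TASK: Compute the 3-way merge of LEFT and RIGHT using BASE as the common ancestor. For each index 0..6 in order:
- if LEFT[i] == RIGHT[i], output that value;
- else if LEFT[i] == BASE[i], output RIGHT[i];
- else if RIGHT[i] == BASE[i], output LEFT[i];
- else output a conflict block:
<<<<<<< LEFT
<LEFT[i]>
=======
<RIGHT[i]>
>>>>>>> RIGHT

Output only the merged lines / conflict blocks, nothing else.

Answer: foxtrot
foxtrot
delta
foxtrot
<<<<<<< LEFT
charlie
=======
golf
>>>>>>> RIGHT
foxtrot
<<<<<<< LEFT
foxtrot
=======
golf
>>>>>>> RIGHT

Derivation:
Final LEFT:  [foxtrot, charlie, delta, foxtrot, charlie, foxtrot, foxtrot]
Final RIGHT: [golf, foxtrot, golf, foxtrot, golf, bravo, golf]
i=0: L=foxtrot, R=golf=BASE -> take LEFT -> foxtrot
i=1: L=charlie=BASE, R=foxtrot -> take RIGHT -> foxtrot
i=2: L=delta, R=golf=BASE -> take LEFT -> delta
i=3: L=foxtrot R=foxtrot -> agree -> foxtrot
i=4: BASE=foxtrot L=charlie R=golf all differ -> CONFLICT
i=5: L=foxtrot, R=bravo=BASE -> take LEFT -> foxtrot
i=6: BASE=delta L=foxtrot R=golf all differ -> CONFLICT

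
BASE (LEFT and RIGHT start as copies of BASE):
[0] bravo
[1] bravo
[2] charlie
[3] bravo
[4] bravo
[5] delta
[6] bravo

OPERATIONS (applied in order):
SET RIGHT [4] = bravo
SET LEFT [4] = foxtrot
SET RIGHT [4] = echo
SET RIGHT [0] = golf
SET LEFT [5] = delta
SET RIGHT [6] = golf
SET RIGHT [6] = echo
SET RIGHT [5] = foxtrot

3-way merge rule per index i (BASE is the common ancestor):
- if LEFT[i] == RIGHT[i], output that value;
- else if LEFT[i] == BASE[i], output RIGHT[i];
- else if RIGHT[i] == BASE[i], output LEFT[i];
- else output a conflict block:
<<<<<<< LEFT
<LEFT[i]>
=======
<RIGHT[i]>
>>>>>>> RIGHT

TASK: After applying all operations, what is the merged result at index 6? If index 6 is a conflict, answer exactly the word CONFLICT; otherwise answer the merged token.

Final LEFT:  [bravo, bravo, charlie, bravo, foxtrot, delta, bravo]
Final RIGHT: [golf, bravo, charlie, bravo, echo, foxtrot, echo]
i=0: L=bravo=BASE, R=golf -> take RIGHT -> golf
i=1: L=bravo R=bravo -> agree -> bravo
i=2: L=charlie R=charlie -> agree -> charlie
i=3: L=bravo R=bravo -> agree -> bravo
i=4: BASE=bravo L=foxtrot R=echo all differ -> CONFLICT
i=5: L=delta=BASE, R=foxtrot -> take RIGHT -> foxtrot
i=6: L=bravo=BASE, R=echo -> take RIGHT -> echo
Index 6 -> echo

Answer: echo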